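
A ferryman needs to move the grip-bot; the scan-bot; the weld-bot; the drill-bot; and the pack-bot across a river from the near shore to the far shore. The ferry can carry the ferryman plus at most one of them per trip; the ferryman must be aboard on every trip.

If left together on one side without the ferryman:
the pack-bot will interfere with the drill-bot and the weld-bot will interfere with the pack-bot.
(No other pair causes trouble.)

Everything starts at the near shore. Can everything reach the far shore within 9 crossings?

No

Counting alone: the ferryman can take at most 1 across per trip to the far shore, so moving all 5 needs at least 5 loaded trips out, with a return between consecutive ones — at least 9 crossings.
The safety rule pushes this higher. Following every safe sequence of crossings, the most of the 5 that can be at the far shore as the ferry arrives there on crossing 9 is 4 — never all 5.
So the move cannot be finished within 9 crossings. (The shortest complete plan takes 11:)
1. Ferryman goes to the far shore with the pack-bot.  [the near shore: the drill-bot, the grip-bot, the scan-bot, the weld-bot | the far shore: the pack-bot]
2. Ferryman goes back to the near shore alone.  [the near shore: the drill-bot, the grip-bot, the scan-bot, the weld-bot | the far shore: the pack-bot]
3. Ferryman goes to the far shore with the grip-bot.  [the near shore: the drill-bot, the scan-bot, the weld-bot | the far shore: the grip-bot, the pack-bot]
4. Ferryman goes back to the near shore alone.  [the near shore: the drill-bot, the scan-bot, the weld-bot | the far shore: the grip-bot, the pack-bot]
5. Ferryman goes to the far shore with the scan-bot.  [the near shore: the drill-bot, the weld-bot | the far shore: the grip-bot, the pack-bot, the scan-bot]
6. Ferryman goes back to the near shore alone.  [the near shore: the drill-bot, the weld-bot | the far shore: the grip-bot, the pack-bot, the scan-bot]
7. Ferryman goes to the far shore with the weld-bot.  [the near shore: the drill-bot | the far shore: the grip-bot, the pack-bot, the scan-bot, the weld-bot]
8. Ferryman goes back to the near shore with the pack-bot.  [the near shore: the drill-bot, the pack-bot | the far shore: the grip-bot, the scan-bot, the weld-bot]
9. Ferryman goes to the far shore with the drill-bot.  [the near shore: the pack-bot | the far shore: the drill-bot, the grip-bot, the scan-bot, the weld-bot]
10. Ferryman goes back to the near shore alone.  [the near shore: the pack-bot | the far shore: the drill-bot, the grip-bot, the scan-bot, the weld-bot]
11. Ferryman goes to the far shore with the pack-bot.  [the near shore: — | the far shore: the drill-bot, the grip-bot, the pack-bot, the scan-bot, the weld-bot]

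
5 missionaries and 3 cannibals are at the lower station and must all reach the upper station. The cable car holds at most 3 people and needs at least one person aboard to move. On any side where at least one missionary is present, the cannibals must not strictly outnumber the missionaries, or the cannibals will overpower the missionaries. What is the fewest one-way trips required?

7

Counting alone: each trip to the upper station takes at most 3 across and each return brings at least 1 back, so after t trips out (and t−1 returns) at most 3t − (t−1) of the 8 are across; that first reaches 8 at t = 4, so at least 7 crossings are needed.
The plan below uses exactly 7 crossings, so it is optimal:
1. 2 cannibals → the upper station.  (the lower station: 5M 1C; the upper station: 0M 2C)
2. 1 cannibal ← the lower station.  (the lower station: 5M 2C; the upper station: 0M 1C)
3. 2 missionaries and 1 cannibal → the upper station.  (the lower station: 3M 1C; the upper station: 2M 2C)
4. 1 cannibal ← the lower station.  (the lower station: 3M 2C; the upper station: 2M 1C)
5. 1 missionary and 2 cannibals → the upper station.  (the lower station: 2M 0C; the upper station: 3M 3C)
6. 1 cannibal ← the lower station.  (the lower station: 2M 1C; the upper station: 3M 2C)
7. 2 missionaries and 1 cannibal → the upper station.  (the lower station: 0M 0C; the upper station: 5M 3C)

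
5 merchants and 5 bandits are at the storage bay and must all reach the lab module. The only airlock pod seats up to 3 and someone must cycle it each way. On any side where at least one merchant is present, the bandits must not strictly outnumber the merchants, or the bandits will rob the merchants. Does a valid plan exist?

Yes

1. 2 bandits → the lab module.  (the storage bay: 5M 3B; the lab module: 0M 2B)
2. 1 bandit ← the storage bay.  (the storage bay: 5M 4B; the lab module: 0M 1B)
3. 3 bandits → the lab module.  (the storage bay: 5M 1B; the lab module: 0M 4B)
4. 1 bandit ← the storage bay.  (the storage bay: 5M 2B; the lab module: 0M 3B)
5. 3 merchants → the lab module.  (the storage bay: 2M 2B; the lab module: 3M 3B)
6. 1 merchant and 1 bandit ← the storage bay.  (the storage bay: 3M 3B; the lab module: 2M 2B)
7. 3 merchants → the lab module.  (the storage bay: 0M 3B; the lab module: 5M 2B)
8. 1 bandit ← the storage bay.  (the storage bay: 0M 4B; the lab module: 5M 1B)
9. 2 bandits → the lab module.  (the storage bay: 0M 2B; the lab module: 5M 3B)
10. 1 bandit ← the storage bay.  (the storage bay: 0M 3B; the lab module: 5M 2B)
11. 3 bandits → the lab module.  (the storage bay: 0M 0B; the lab module: 5M 5B)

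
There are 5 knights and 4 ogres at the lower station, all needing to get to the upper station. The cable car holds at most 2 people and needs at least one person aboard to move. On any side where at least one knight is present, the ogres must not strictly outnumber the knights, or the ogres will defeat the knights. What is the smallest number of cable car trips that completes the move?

Counting alone: each trip to the upper station takes at most 2 across and each return brings at least 1 back, so after t trips out (and t−1 returns) at most 2t − (t−1) of the 9 are across; that first reaches 9 at t = 8, so at least 15 crossings are needed.
The plan below uses exactly 15 crossings, so it is optimal:
1. 2 ogres → the upper station.  (the lower station: 5K 2O; the upper station: 0K 2O)
2. 1 ogre ← the lower station.  (the lower station: 5K 3O; the upper station: 0K 1O)
3. 2 ogres → the upper station.  (the lower station: 5K 1O; the upper station: 0K 3O)
4. 1 ogre ← the lower station.  (the lower station: 5K 2O; the upper station: 0K 2O)
5. 2 knights → the upper station.  (the lower station: 3K 2O; the upper station: 2K 2O)
6. 1 ogre ← the lower station.  (the lower station: 3K 3O; the upper station: 2K 1O)
7. 1 knight and 1 ogre → the upper station.  (the lower station: 2K 2O; the upper station: 3K 2O)
8. 1 knight ← the lower station.  (the lower station: 3K 2O; the upper station: 2K 2O)
9. 1 knight and 1 ogre → the upper station.  (the lower station: 2K 1O; the upper station: 3K 3O)
10. 1 ogre ← the lower station.  (the lower station: 2K 2O; the upper station: 3K 2O)
11. 1 knight and 1 ogre → the upper station.  (the lower station: 1K 1O; the upper station: 4K 3O)
12. 1 knight ← the lower station.  (the lower station: 2K 1O; the upper station: 3K 3O)
13. 1 knight and 1 ogre → the upper station.  (the lower station: 1K 0O; the upper station: 4K 4O)
14. 1 ogre ← the lower station.  (the lower station: 1K 1O; the upper station: 4K 3O)
15. 1 knight and 1 ogre → the upper station.  (the lower station: 0K 0O; the upper station: 5K 4O)

15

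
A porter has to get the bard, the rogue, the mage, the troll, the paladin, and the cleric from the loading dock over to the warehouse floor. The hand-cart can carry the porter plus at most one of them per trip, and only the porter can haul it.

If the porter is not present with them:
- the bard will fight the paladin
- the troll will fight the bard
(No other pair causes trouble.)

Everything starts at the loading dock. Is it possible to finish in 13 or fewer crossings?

Yes

Yes — this plan uses 13 crossings (≤ 13):
1. Porter goes to the warehouse floor with the bard.
2. Porter goes back to the loading dock alone.
3. Porter goes to the warehouse floor with the rogue.
4. Porter goes back to the loading dock alone.
5. Porter goes to the warehouse floor with the mage.
6. Porter goes back to the loading dock alone.
7. Porter goes to the warehouse floor with the troll.
8. Porter goes back to the loading dock with the bard.
9. Porter goes to the warehouse floor with the paladin.
10. Porter goes back to the loading dock alone.
11. Porter goes to the warehouse floor with the cleric.
12. Porter goes back to the loading dock alone.
13. Porter goes to the warehouse floor with the bard.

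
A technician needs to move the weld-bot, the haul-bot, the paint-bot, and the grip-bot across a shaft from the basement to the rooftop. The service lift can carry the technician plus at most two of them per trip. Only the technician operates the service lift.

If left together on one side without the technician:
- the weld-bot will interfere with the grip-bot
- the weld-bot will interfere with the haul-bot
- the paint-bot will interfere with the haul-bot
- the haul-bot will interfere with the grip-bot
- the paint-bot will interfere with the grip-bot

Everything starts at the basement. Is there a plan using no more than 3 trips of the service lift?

Counting alone: the technician can take at most 2 across per trip to the rooftop, so moving all 4 needs at least 2 loaded trips out, with a return between consecutive ones — at least 3 crossings.
The safety rule pushes this higher. Following every safe sequence of crossings, the most of the 4 that can be at the rooftop as the service lift arrives there on crossing 3 is 3 — never all 4.
So the move cannot be finished within 3 crossings. (The shortest complete plan takes 5:)
1. Technician goes to the rooftop with the grip-bot and the haul-bot.
2. Technician goes back to the basement with the haul-bot.
3. Technician goes to the rooftop with the paint-bot and the weld-bot.
4. Technician goes back to the basement with the grip-bot.
5. Technician goes to the rooftop with the grip-bot and the haul-bot.

No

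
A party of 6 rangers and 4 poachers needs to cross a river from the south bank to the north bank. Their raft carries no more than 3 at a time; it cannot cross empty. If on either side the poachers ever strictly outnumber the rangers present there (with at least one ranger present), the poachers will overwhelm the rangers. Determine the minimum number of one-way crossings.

9

Counting alone: each trip to the north bank takes at most 3 across and each return brings at least 1 back, so after t trips out (and t−1 returns) at most 3t − (t−1) of the 10 are across; that first reaches 10 at t = 5, so at least 9 crossings are needed.
The plan below uses exactly 9 crossings, so it is optimal:
1. 2 poachers → the north bank.  (the south bank: 6R 2P; the north bank: 0R 2P)
2. 1 poacher ← the south bank.  (the south bank: 6R 3P; the north bank: 0R 1P)
3. 3 poachers → the north bank.  (the south bank: 6R 0P; the north bank: 0R 4P)
4. 1 poacher ← the south bank.  (the south bank: 6R 1P; the north bank: 0R 3P)
5. 3 rangers → the north bank.  (the south bank: 3R 1P; the north bank: 3R 3P)
6. 1 poacher ← the south bank.  (the south bank: 3R 2P; the north bank: 3R 2P)
7. 1 ranger and 2 poachers → the north bank.  (the south bank: 2R 0P; the north bank: 4R 4P)
8. 1 poacher ← the south bank.  (the south bank: 2R 1P; the north bank: 4R 3P)
9. 2 rangers and 1 poacher → the north bank.  (the south bank: 0R 0P; the north bank: 6R 4P)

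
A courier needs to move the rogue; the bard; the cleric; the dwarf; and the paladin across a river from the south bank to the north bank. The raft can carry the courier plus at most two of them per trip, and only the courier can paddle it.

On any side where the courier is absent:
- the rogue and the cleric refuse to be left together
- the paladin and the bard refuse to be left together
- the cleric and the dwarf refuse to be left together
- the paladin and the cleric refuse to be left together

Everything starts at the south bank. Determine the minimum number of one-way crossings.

Counting alone: the courier can take at most 2 across per trip to the north bank, so moving all 5 needs at least 3 loaded trips out, with a return between consecutive ones — at least 5 crossings.
The plan below uses exactly 5 crossings, so it is optimal:
1. Courier goes to the north bank with the bard and the cleric.  [the south bank: the dwarf, the paladin, the rogue | the north bank: the bard, the cleric]
2. Courier goes back to the south bank alone.  [the south bank: the dwarf, the paladin, the rogue | the north bank: the bard, the cleric]
3. Courier goes to the north bank with the dwarf and the rogue.  [the south bank: the paladin | the north bank: the bard, the cleric, the dwarf, the rogue]
4. Courier goes back to the south bank with the cleric.  [the south bank: the cleric, the paladin | the north bank: the bard, the dwarf, the rogue]
5. Courier goes to the north bank with the cleric and the paladin.  [the south bank: — | the north bank: the bard, the cleric, the dwarf, the paladin, the rogue]

5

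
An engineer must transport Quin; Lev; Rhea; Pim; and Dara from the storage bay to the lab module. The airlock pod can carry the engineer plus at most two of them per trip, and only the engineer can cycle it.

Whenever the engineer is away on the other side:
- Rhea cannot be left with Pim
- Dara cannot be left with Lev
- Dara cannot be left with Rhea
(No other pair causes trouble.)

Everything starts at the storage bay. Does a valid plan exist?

1. Engineer goes to the lab module with Lev and Rhea.  [the storage bay: Dara, Pim, Quin | the lab module: Lev, Rhea]
2. Engineer goes back to the storage bay alone.  [the storage bay: Dara, Pim, Quin | the lab module: Lev, Rhea]
3. Engineer goes to the lab module with Quin.  [the storage bay: Dara, Pim | the lab module: Lev, Quin, Rhea]
4. Engineer goes back to the storage bay alone.  [the storage bay: Dara, Pim | the lab module: Lev, Quin, Rhea]
5. Engineer goes to the lab module with Dara and Pim.  [the storage bay: — | the lab module: Dara, Lev, Pim, Quin, Rhea]

Yes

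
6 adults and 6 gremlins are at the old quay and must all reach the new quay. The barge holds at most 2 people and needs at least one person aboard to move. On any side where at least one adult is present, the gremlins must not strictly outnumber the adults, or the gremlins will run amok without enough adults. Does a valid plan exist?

Following every safe sequence of crossings from the start, the most of the 12 that can be at the new quay as the barge arrives there on crossings 1, 3, 5, 7, 9 is 2, 3, 4, 5, 6 respectively; the best ever achieved is 6 of 12.
From crossing 11 on, no configuration arises that was not already reachable earlier: only 15 distinct safe configurations (who is on which side, and where the barge is) can ever be reached, none of them has everyone across, and every continuation just revisits them. They are: 0 adults + 0 gremlins across (barge back at the start); 0 adults + 1 gremlin across (barge there); 0 adults + 1 gremlin across (barge back at the start); 0 adults + 2 gremlins across (barge there); 0 adults + 2 gremlins across (barge back at the start); 0 adults + 3 gremlins across (barge there); 0 adults + 3 gremlins across (barge back at the start); 0 adults + 4 gremlins across (barge there); 0 adults + 4 gremlins across (barge back at the start); 0 adults + 5 gremlins across (barge there); 0 adults + 5 gremlins across (barge back at the start); 0 adults + 6 gremlins across (barge there); 1 adult + 1 gremlin across (barge there); 1 adult + 1 gremlin across (barge back at the start); 2 adults + 2 gremlins across (barge there). So no valid plan exists.

No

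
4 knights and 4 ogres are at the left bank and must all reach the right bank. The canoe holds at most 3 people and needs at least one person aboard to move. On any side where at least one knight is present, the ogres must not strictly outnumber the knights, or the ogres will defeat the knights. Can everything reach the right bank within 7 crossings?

Counting alone: each trip to the right bank takes at most 3 across and each return brings at least 1 back, so after t trips out (and t−1 returns) at most 3t − (t−1) of the 8 are across; that first reaches 8 at t = 4, so at least 7 crossings are needed.
The safety rule pushes this higher. Following every safe sequence of crossings, the most of the 8 that can be at the right bank as the canoe arrives there on crossing 7 is 7 — never all 8.
So the move cannot be finished within 7 crossings. (The shortest complete plan takes 9:)
1. 2 ogres → the right bank.  (the left bank: 4K 2O; the right bank: 0K 2O)
2. 1 ogre ← the left bank.  (the left bank: 4K 3O; the right bank: 0K 1O)
3. 3 ogres → the right bank.  (the left bank: 4K 0O; the right bank: 0K 4O)
4. 1 ogre ← the left bank.  (the left bank: 4K 1O; the right bank: 0K 3O)
5. 3 knights → the right bank.  (the left bank: 1K 1O; the right bank: 3K 3O)
6. 1 knight and 1 ogre ← the left bank.  (the left bank: 2K 2O; the right bank: 2K 2O)
7. 2 knights → the right bank.  (the left bank: 0K 2O; the right bank: 4K 2O)
8. 1 ogre ← the left bank.  (the left bank: 0K 3O; the right bank: 4K 1O)
9. 3 ogres → the right bank.  (the left bank: 0K 0O; the right bank: 4K 4O)

No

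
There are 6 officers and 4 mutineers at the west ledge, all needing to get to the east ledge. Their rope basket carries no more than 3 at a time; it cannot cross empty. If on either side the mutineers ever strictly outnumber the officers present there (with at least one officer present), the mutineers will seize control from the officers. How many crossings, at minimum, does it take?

9

Counting alone: each trip to the east ledge takes at most 3 across and each return brings at least 1 back, so after t trips out (and t−1 returns) at most 3t − (t−1) of the 10 are across; that first reaches 10 at t = 5, so at least 9 crossings are needed.
The plan below uses exactly 9 crossings, so it is optimal:
1. 2 mutineers → the east ledge.  (the west ledge: 6O 2M; the east ledge: 0O 2M)
2. 1 mutineer ← the west ledge.  (the west ledge: 6O 3M; the east ledge: 0O 1M)
3. 3 mutineers → the east ledge.  (the west ledge: 6O 0M; the east ledge: 0O 4M)
4. 1 mutineer ← the west ledge.  (the west ledge: 6O 1M; the east ledge: 0O 3M)
5. 3 officers → the east ledge.  (the west ledge: 3O 1M; the east ledge: 3O 3M)
6. 1 mutineer ← the west ledge.  (the west ledge: 3O 2M; the east ledge: 3O 2M)
7. 1 officer and 2 mutineers → the east ledge.  (the west ledge: 2O 0M; the east ledge: 4O 4M)
8. 1 mutineer ← the west ledge.  (the west ledge: 2O 1M; the east ledge: 4O 3M)
9. 2 officers and 1 mutineer → the east ledge.  (the west ledge: 0O 0M; the east ledge: 6O 4M)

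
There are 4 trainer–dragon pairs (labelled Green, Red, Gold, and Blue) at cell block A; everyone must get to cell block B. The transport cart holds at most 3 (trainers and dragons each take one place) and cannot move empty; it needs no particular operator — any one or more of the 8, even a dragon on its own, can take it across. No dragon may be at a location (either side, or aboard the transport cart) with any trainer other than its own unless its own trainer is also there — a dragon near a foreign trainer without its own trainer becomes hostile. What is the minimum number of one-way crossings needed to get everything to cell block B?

9

Counting alone: each trip to cell block B takes at most 3 across and each return brings at least 1 back, so after t trips out (and t−1 returns) at most 3t − (t−1) of the 8 are across; that first reaches 8 at t = 4, so at least 7 crossings are needed.
The safety rule pushes this higher. Following every safe sequence of crossings, the most of the 8 that can be at cell block B as the transport cart arrives there on crossing 7 is 7 — never all 8.
So no plan with fewer than 9 crossings exists, and this one achieves 9:
1. dragon Green and trainer Green cross → cell block B.
2. trainer Green crosses ← cell block A.
3. dragon Red, trainer Green, and trainer Red cross → cell block B.
4. dragon Green and trainer Green cross ← cell block A.
5. trainer Blue, trainer Gold, and trainer Green cross → cell block B.
6. dragon Red crosses ← cell block A.
7. dragon Green and dragon Red cross → cell block B.
8. dragon Green crosses ← cell block A.
9. dragon Blue, dragon Gold, and dragon Green cross → cell block B.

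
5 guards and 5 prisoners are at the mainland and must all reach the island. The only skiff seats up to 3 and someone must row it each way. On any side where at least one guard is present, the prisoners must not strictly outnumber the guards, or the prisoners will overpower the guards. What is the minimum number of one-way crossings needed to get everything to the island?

11

Counting alone: each trip to the island takes at most 3 across and each return brings at least 1 back, so after t trips out (and t−1 returns) at most 3t − (t−1) of the 10 are across; that first reaches 10 at t = 5, so at least 9 crossings are needed.
The safety rule pushes this higher. Following every safe sequence of crossings, the most of the 10 that can be at the island as the skiff arrives there on crossing 9 is 9 — never all 10.
So no plan with fewer than 11 crossings exists, and this one achieves 11:
1. 2 prisoners → the island.  (the mainland: 5G 3P; the island: 0G 2P)
2. 1 prisoner ← the mainland.  (the mainland: 5G 4P; the island: 0G 1P)
3. 3 prisoners → the island.  (the mainland: 5G 1P; the island: 0G 4P)
4. 1 prisoner ← the mainland.  (the mainland: 5G 2P; the island: 0G 3P)
5. 3 guards → the island.  (the mainland: 2G 2P; the island: 3G 3P)
6. 1 guard and 1 prisoner ← the mainland.  (the mainland: 3G 3P; the island: 2G 2P)
7. 3 guards → the island.  (the mainland: 0G 3P; the island: 5G 2P)
8. 1 prisoner ← the mainland.  (the mainland: 0G 4P; the island: 5G 1P)
9. 2 prisoners → the island.  (the mainland: 0G 2P; the island: 5G 3P)
10. 1 prisoner ← the mainland.  (the mainland: 0G 3P; the island: 5G 2P)
11. 3 prisoners → the island.  (the mainland: 0G 0P; the island: 5G 5P)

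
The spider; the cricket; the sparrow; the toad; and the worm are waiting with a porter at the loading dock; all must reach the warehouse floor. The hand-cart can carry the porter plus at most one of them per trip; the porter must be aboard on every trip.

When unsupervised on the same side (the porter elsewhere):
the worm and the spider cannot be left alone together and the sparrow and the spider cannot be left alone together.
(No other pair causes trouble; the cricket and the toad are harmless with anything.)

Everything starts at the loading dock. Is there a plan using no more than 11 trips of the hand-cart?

Yes — this plan uses 11 crossings (≤ 11):
1. Porter goes to the warehouse floor with the spider.  [the loading dock: the cricket, the sparrow, the toad, the worm | the warehouse floor: the spider]
2. Porter goes back to the loading dock alone.  [the loading dock: the cricket, the sparrow, the toad, the worm | the warehouse floor: the spider]
3. Porter goes to the warehouse floor with the cricket.  [the loading dock: the sparrow, the toad, the worm | the warehouse floor: the cricket, the spider]
4. Porter goes back to the loading dock alone.  [the loading dock: the sparrow, the toad, the worm | the warehouse floor: the cricket, the spider]
5. Porter goes to the warehouse floor with the sparrow.  [the loading dock: the toad, the worm | the warehouse floor: the cricket, the sparrow, the spider]
6. Porter goes back to the loading dock with the spider.  [the loading dock: the spider, the toad, the worm | the warehouse floor: the cricket, the sparrow]
7. Porter goes to the warehouse floor with the worm.  [the loading dock: the spider, the toad | the warehouse floor: the cricket, the sparrow, the worm]
8. Porter goes back to the loading dock alone.  [the loading dock: the spider, the toad | the warehouse floor: the cricket, the sparrow, the worm]
9. Porter goes to the warehouse floor with the toad.  [the loading dock: the spider | the warehouse floor: the cricket, the sparrow, the toad, the worm]
10. Porter goes back to the loading dock alone.  [the loading dock: the spider | the warehouse floor: the cricket, the sparrow, the toad, the worm]
11. Porter goes to the warehouse floor with the spider.  [the loading dock: — | the warehouse floor: the cricket, the sparrow, the spider, the toad, the worm]

Yes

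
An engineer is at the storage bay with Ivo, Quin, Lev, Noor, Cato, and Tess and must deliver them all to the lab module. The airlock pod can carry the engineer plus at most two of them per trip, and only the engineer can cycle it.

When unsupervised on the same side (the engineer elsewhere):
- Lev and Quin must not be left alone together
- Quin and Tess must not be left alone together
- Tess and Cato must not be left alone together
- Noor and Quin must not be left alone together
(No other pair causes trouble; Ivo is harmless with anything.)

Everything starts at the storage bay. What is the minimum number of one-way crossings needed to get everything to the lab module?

Counting alone: the engineer can take at most 2 across per trip to the lab module, so moving all 6 needs at least 3 loaded trips out, with a return between consecutive ones — at least 5 crossings.
The safety rule pushes this higher. Following every safe sequence of crossings, the most of the 6 that can be at the lab module as the airlock pod arrives there on crossing 5 is 5 — never all 6.
So no plan with fewer than 7 crossings exists, and this one achieves 7:
1. Engineer goes to the lab module with Cato and Quin.
2. Engineer goes back to the storage bay alone.
3. Engineer goes to the lab module with Ivo.
4. Engineer goes back to the storage bay alone.
5. Engineer goes to the lab module with Lev and Noor.
6. Engineer goes back to the storage bay with Quin.
7. Engineer goes to the lab module with Quin and Tess.

7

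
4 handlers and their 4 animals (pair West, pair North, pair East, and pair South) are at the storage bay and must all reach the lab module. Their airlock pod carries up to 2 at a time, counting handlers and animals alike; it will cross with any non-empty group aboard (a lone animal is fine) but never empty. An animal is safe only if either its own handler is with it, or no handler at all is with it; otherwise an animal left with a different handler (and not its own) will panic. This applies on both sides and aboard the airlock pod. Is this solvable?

Following every safe sequence of crossings from the start, the most of the 8 that can be at the lab module as the airlock pod arrives there on crossings 1, 3, 5 is 2, 3, 4 respectively; the best ever achieved is 4 of 8.
From crossing 7 on, no configuration arises that was not already reachable earlier: only 44 distinct safe configurations (who is on which side, and where the airlock pod is) can ever be reached, none of them has everyone across, and every continuation just revisits them. So no valid plan exists.

No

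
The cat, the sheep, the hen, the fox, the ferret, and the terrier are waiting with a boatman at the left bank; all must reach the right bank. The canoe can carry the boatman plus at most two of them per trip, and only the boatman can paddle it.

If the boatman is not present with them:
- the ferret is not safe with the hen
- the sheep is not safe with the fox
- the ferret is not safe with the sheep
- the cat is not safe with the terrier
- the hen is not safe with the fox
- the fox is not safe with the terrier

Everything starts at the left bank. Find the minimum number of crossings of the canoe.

impossible

Whatever the first load, the items left behind include a forbidden pair without the boatman. No opening move is safe, so no plan exists.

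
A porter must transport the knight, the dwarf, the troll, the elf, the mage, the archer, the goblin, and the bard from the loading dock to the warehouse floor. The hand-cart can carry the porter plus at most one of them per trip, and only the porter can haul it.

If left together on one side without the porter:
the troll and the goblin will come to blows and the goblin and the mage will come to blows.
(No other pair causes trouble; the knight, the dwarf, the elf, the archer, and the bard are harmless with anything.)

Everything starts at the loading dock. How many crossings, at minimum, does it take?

17

Counting alone: the porter can take at most 1 across per trip to the warehouse floor, so moving all 8 needs at least 8 loaded trips out, with a return between consecutive ones — at least 15 crossings.
The safety rule pushes this higher. Following every safe sequence of crossings, the most of the 8 that can be at the warehouse floor as the hand-cart arrives there on crossing 15 is 7 — never all 8.
So no plan with fewer than 17 crossings exists, and this one achieves 17:
1. Porter goes to the warehouse floor with the goblin.  [the loading dock: the archer, the bard, the dwarf, the elf, the knight, the mage, the troll | the warehouse floor: the goblin]
2. Porter goes back to the loading dock alone.  [the loading dock: the archer, the bard, the dwarf, the elf, the knight, the mage, the troll | the warehouse floor: the goblin]
3. Porter goes to the warehouse floor with the knight.  [the loading dock: the archer, the bard, the dwarf, the elf, the mage, the troll | the warehouse floor: the goblin, the knight]
4. Porter goes back to the loading dock alone.  [the loading dock: the archer, the bard, the dwarf, the elf, the mage, the troll | the warehouse floor: the goblin, the knight]
5. Porter goes to the warehouse floor with the dwarf.  [the loading dock: the archer, the bard, the elf, the mage, the troll | the warehouse floor: the dwarf, the goblin, the knight]
6. Porter goes back to the loading dock alone.  [the loading dock: the archer, the bard, the elf, the mage, the troll | the warehouse floor: the dwarf, the goblin, the knight]
7. Porter goes to the warehouse floor with the troll.  [the loading dock: the archer, the bard, the elf, the mage | the warehouse floor: the dwarf, the goblin, the knight, the troll]
8. Porter goes back to the loading dock with the goblin.  [the loading dock: the archer, the bard, the elf, the goblin, the mage | the warehouse floor: the dwarf, the knight, the troll]
9. Porter goes to the warehouse floor with the mage.  [the loading dock: the archer, the bard, the elf, the goblin | the warehouse floor: the dwarf, the knight, the mage, the troll]
10. Porter goes back to the loading dock alone.  [the loading dock: the archer, the bard, the elf, the goblin | the warehouse floor: the dwarf, the knight, the mage, the troll]
11. Porter goes to the warehouse floor with the elf.  [the loading dock: the archer, the bard, the goblin | the warehouse floor: the dwarf, the elf, the knight, the mage, the troll]
12. Porter goes back to the loading dock alone.  [the loading dock: the archer, the bard, the goblin | the warehouse floor: the dwarf, the elf, the knight, the mage, the troll]
13. Porter goes to the warehouse floor with the archer.  [the loading dock: the bard, the goblin | the warehouse floor: the archer, the dwarf, the elf, the knight, the mage, the troll]
14. Porter goes back to the loading dock alone.  [the loading dock: the bard, the goblin | the warehouse floor: the archer, the dwarf, the elf, the knight, the mage, the troll]
15. Porter goes to the warehouse floor with the bard.  [the loading dock: the goblin | the warehouse floor: the archer, the bard, the dwarf, the elf, the knight, the mage, the troll]
16. Porter goes back to the loading dock alone.  [the loading dock: the goblin | the warehouse floor: the archer, the bard, the dwarf, the elf, the knight, the mage, the troll]
17. Porter goes to the warehouse floor with the goblin.  [the loading dock: — | the warehouse floor: the archer, the bard, the dwarf, the elf, the goblin, the knight, the mage, the troll]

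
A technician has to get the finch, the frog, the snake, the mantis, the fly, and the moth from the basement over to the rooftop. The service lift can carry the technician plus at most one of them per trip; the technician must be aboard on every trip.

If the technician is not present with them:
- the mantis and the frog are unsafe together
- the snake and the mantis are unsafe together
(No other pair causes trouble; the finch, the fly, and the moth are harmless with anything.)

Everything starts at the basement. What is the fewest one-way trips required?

13

Counting alone: the technician can take at most 1 across per trip to the rooftop, so moving all 6 needs at least 6 loaded trips out, with a return between consecutive ones — at least 11 crossings.
The safety rule pushes this higher. Following every safe sequence of crossings, the most of the 6 that can be at the rooftop as the service lift arrives there on crossing 11 is 5 — never all 6.
So no plan with fewer than 13 crossings exists, and this one achieves 13:
1. Technician goes to the rooftop with the mantis.
2. Technician goes back to the basement alone.
3. Technician goes to the rooftop with the finch.
4. Technician goes back to the basement alone.
5. Technician goes to the rooftop with the frog.
6. Technician goes back to the basement with the mantis.
7. Technician goes to the rooftop with the snake.
8. Technician goes back to the basement alone.
9. Technician goes to the rooftop with the fly.
10. Technician goes back to the basement alone.
11. Technician goes to the rooftop with the moth.
12. Technician goes back to the basement alone.
13. Technician goes to the rooftop with the mantis.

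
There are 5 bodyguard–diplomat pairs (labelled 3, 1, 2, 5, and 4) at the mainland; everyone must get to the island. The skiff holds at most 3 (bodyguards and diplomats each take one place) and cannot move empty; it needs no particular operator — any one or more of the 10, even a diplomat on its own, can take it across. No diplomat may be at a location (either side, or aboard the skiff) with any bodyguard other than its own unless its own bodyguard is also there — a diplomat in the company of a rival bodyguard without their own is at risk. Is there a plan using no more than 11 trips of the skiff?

Yes — this plan uses 11 crossings (≤ 11):
1. bodyguard 3 and diplomat 3 cross → the island.
2. bodyguard 3 crosses ← the mainland.
3. diplomat 1, diplomat 2, and diplomat 5 cross → the island.
4. diplomat 3 crosses ← the mainland.
5. bodyguard 1, bodyguard 2, and bodyguard 5 cross → the island.
6. bodyguard 1 and diplomat 1 cross ← the mainland.
7. bodyguard 1, bodyguard 3, and bodyguard 4 cross → the island.
8. diplomat 2 crosses ← the mainland.
9. diplomat 1 and diplomat 3 cross → the island.
10. diplomat 3 crosses ← the mainland.
11. diplomat 2, diplomat 3, and diplomat 4 cross → the island.

Yes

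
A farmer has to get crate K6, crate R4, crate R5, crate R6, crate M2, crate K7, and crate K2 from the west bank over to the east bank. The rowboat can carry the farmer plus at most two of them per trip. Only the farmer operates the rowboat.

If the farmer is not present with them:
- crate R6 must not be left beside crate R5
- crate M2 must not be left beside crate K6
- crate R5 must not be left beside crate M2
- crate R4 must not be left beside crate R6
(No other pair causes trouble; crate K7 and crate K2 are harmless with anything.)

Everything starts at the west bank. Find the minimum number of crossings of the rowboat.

9

Counting alone: the farmer can take at most 2 across per trip to the east bank, so moving all 7 needs at least 4 loaded trips out, with a return between consecutive ones — at least 7 crossings.
The safety rule pushes this higher. Following every safe sequence of crossings, the most of the 7 that can be at the east bank as the rowboat arrives there on crossing 7 is 6 — never all 7.
So no plan with fewer than 9 crossings exists, and this one achieves 9:
1. Farmer goes to the east bank with crate M2 and crate R6.
2. Farmer goes back to the west bank alone.
3. Farmer goes to the east bank with crate K6.
4. Farmer goes back to the west bank with crate M2.
5. Farmer goes to the east bank with crate R4 and crate R5.
6. Farmer goes back to the west bank with crate R6.
7. Farmer goes to the east bank with crate K2 and crate K7.
8. Farmer goes back to the west bank alone.
9. Farmer goes to the east bank with crate M2 and crate R6.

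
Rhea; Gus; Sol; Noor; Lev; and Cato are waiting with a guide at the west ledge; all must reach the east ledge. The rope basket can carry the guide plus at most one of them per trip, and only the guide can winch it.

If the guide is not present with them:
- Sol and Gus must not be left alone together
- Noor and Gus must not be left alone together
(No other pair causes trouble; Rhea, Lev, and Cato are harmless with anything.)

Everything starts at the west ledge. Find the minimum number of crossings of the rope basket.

Counting alone: the guide can take at most 1 across per trip to the east ledge, so moving all 6 needs at least 6 loaded trips out, with a return between consecutive ones — at least 11 crossings.
The safety rule pushes this higher. Following every safe sequence of crossings, the most of the 6 that can be at the east ledge as the rope basket arrives there on crossing 11 is 5 — never all 6.
So no plan with fewer than 13 crossings exists, and this one achieves 13:
1. Guide goes to the east ledge with Gus.
2. Guide goes back to the west ledge alone.
3. Guide goes to the east ledge with Rhea.
4. Guide goes back to the west ledge alone.
5. Guide goes to the east ledge with Sol.
6. Guide goes back to the west ledge with Gus.
7. Guide goes to the east ledge with Noor.
8. Guide goes back to the west ledge alone.
9. Guide goes to the east ledge with Lev.
10. Guide goes back to the west ledge alone.
11. Guide goes to the east ledge with Cato.
12. Guide goes back to the west ledge alone.
13. Guide goes to the east ledge with Gus.

13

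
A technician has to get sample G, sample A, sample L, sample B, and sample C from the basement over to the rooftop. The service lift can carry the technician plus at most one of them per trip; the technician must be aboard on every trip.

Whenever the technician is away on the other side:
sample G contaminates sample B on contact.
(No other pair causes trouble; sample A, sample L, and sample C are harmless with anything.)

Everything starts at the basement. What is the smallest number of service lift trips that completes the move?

9

Counting alone: the technician can take at most 1 across per trip to the rooftop, so moving all 5 needs at least 5 loaded trips out, with a return between consecutive ones — at least 9 crossings.
The plan below uses exactly 9 crossings, so it is optimal:
1. Technician goes to the rooftop with sample G.  [the basement: sample A, sample B, sample C, sample L | the rooftop: sample G]
2. Technician goes back to the basement alone.  [the basement: sample A, sample B, sample C, sample L | the rooftop: sample G]
3. Technician goes to the rooftop with sample A.  [the basement: sample B, sample C, sample L | the rooftop: sample A, sample G]
4. Technician goes back to the basement alone.  [the basement: sample B, sample C, sample L | the rooftop: sample A, sample G]
5. Technician goes to the rooftop with sample L.  [the basement: sample B, sample C | the rooftop: sample A, sample G, sample L]
6. Technician goes back to the basement alone.  [the basement: sample B, sample C | the rooftop: sample A, sample G, sample L]
7. Technician goes to the rooftop with sample C.  [the basement: sample B | the rooftop: sample A, sample C, sample G, sample L]
8. Technician goes back to the basement alone.  [the basement: sample B | the rooftop: sample A, sample C, sample G, sample L]
9. Technician goes to the rooftop with sample B.  [the basement: — | the rooftop: sample A, sample B, sample C, sample G, sample L]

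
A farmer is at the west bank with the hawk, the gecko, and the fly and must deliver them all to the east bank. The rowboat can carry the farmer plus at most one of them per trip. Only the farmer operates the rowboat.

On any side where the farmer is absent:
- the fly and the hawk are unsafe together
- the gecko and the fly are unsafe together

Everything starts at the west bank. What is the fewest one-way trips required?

Counting alone: the farmer can take at most 1 across per trip to the east bank, so moving all 3 needs at least 3 loaded trips out, with a return between consecutive ones — at least 5 crossings.
The safety rule pushes this higher. Following every safe sequence of crossings, the most of the 3 that can be at the east bank as the rowboat arrives there on crossing 5 is 2 — never all 3.
So no plan with fewer than 7 crossings exists, and this one achieves 7:
1. Farmer goes to the east bank with the fly.  [the west bank: the gecko, the hawk | the east bank: the fly]
2. Farmer goes back to the west bank alone.  [the west bank: the gecko, the hawk | the east bank: the fly]
3. Farmer goes to the east bank with the hawk.  [the west bank: the gecko | the east bank: the fly, the hawk]
4. Farmer goes back to the west bank with the fly.  [the west bank: the fly, the gecko | the east bank: the hawk]
5. Farmer goes to the east bank with the gecko.  [the west bank: the fly | the east bank: the gecko, the hawk]
6. Farmer goes back to the west bank alone.  [the west bank: the fly | the east bank: the gecko, the hawk]
7. Farmer goes to the east bank with the fly.  [the west bank: — | the east bank: the fly, the gecko, the hawk]

7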